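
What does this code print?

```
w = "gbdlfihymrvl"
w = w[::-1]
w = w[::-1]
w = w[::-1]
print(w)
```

lvrmyhifldbg

reverse → 'lvrmyhifldbg'
reverse → 'gbdlfihymrvl'
reverse → 'lvrmyhifldbg'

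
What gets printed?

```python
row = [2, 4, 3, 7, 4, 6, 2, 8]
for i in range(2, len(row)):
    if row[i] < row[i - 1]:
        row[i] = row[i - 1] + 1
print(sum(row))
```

56

i=2: 3<4, row[2] = 4+1 = 5 → [2, 4, 5, 7, 4, 6, 2, 8]
i=3: 7>=5, unchanged → [2, 4, 5, 7, 4, 6, 2, 8]
i=4: 4<7, row[4] = 7+1 = 8 → [2, 4, 5, 7, 8, 6, 2, 8]
i=5: 6<8, row[5] = 8+1 = 9 → [2, 4, 5, 7, 8, 9, 2, 8]
i=6: 2<9, row[6] = 9+1 = 10 → [2, 4, 5, 7, 8, 9, 10, 8]
i=7: 8<10, row[7] = 10+1 = 11 → [2, 4, 5, 7, 8, 9, 10, 11]
sum = 56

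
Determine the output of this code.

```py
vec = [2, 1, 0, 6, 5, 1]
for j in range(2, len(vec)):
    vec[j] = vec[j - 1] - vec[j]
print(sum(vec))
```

j=2: vec[2] = 1-0 = 1 → [2, 1, 1, 6, 5, 1]
j=3: vec[3] = 1-6 = -5 → [2, 1, 1, -5, 5, 1]
j=4: vec[4] = (-5)-5 = -10 → [2, 1, 1, -5, -10, 1]
j=5: vec[5] = (-10)-1 = -11 → [2, 1, 1, -5, -10, -11]
sum = -22

-22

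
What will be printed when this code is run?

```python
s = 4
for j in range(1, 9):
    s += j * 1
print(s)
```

40

j=1: s = 4+1*1 = 5
j=2: s = 5+2*1 = 7
j=3: s = 7+3*1 = 10
j=4: s = 10+4*1 = 14
j=5: s = 14+5*1 = 19
j=6: s = 19+6*1 = 25
j=7: s = 25+7*1 = 32
j=8: s = 32+8*1 = 40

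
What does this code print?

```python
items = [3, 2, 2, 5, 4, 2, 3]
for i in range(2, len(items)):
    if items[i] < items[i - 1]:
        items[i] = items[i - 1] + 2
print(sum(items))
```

39

i=2: 2>=2, unchanged → [3, 2, 2, 5, 4, 2, 3]
i=3: 5>=2, unchanged → [3, 2, 2, 5, 4, 2, 3]
i=4: 4<5, items[4] = 5+2 = 7 → [3, 2, 2, 5, 7, 2, 3]
i=5: 2<7, items[5] = 7+2 = 9 → [3, 2, 2, 5, 7, 9, 3]
i=6: 3<9, items[6] = 9+2 = 11 → [3, 2, 2, 5, 7, 9, 11]
sum = 39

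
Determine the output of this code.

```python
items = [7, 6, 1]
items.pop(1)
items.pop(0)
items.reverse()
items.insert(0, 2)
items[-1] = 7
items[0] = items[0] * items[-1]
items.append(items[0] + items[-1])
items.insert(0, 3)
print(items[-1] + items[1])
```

35

pop(1) removes 6 → [7, 1]
pop(0) removes 7 → [1]
reverse → [1]
insert 2 at 0 → [2, 1]
items[-1] = 7 → [2, 7]
items[0] = items[0]*items[-1] = 2*7 = 14 → [14, 7]
append items[0]+items[-1] = 14+7 = 21 → [14, 7, 21]
insert 3 at 0 → [3, 14, 7, 21]
items[-1]+items[1] = 21+14 = 35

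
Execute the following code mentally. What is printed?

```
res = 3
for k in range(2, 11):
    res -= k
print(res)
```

-51

k=2: res = 3-2 = 1
k=3: res = 1-3 = -2
k=4: res = (-2)-4 = -6
k=5: res = (-6)-5 = -11
k=6: res = (-11)-6 = -17
k=7: res = (-17)-7 = -24
k=8: res = (-24)-8 = -32
k=9: res = (-32)-9 = -41
k=10: res = (-41)-10 = -51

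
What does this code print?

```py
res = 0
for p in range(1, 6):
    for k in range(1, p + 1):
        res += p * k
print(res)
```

140

p=1,k=1: res = 0+1 = 1
p=2,k=1: res = 1+2 = 3
p=2,k=2: res = 3+4 = 7
p=3,k=1: res = 7+3 = 10
p=3,k=2: res = 10+6 = 16
p=3,k=3: res = 16+9 = 25
p=4,k=1: res = 25+4 = 29
p=4,k=2: res = 29+8 = 37
p=4,k=3: res = 37+12 = 49
p=4,k=4: res = 49+16 = 65
p=5,k=1: res = 65+5 = 70
p=5,k=2: res = 70+10 = 80
p=5,k=3: res = 80+15 = 95
p=5,k=4: res = 95+20 = 115
p=5,k=5: res = 115+25 = 140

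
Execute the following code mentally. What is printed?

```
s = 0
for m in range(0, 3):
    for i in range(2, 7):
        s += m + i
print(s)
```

m=0,i=2: s = 0+2 = 2
m=0,i=3: s = 2+3 = 5
m=0,i=4: s = 5+4 = 9
m=0,i=5: s = 9+5 = 14
m=0,i=6: s = 14+6 = 20
m=1,i=2: s = 20+3 = 23
m=1,i=3: s = 23+4 = 27
m=1,i=4: s = 27+5 = 32
m=1,i=5: s = 32+6 = 38
m=1,i=6: s = 38+7 = 45
m=2,i=2: s = 45+4 = 49
m=2,i=3: s = 49+5 = 54
m=2,i=4: s = 54+6 = 60
m=2,i=5: s = 60+7 = 67
m=2,i=6: s = 67+8 = 75

75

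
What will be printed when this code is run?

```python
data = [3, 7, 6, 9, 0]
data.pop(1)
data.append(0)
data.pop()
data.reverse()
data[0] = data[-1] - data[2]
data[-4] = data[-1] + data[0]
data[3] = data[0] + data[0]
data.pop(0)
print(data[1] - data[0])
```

-3

pop(1) removes 7 → [3, 6, 9, 0]
append 0 → [3, 6, 9, 0, 0]
pop() removes 0 → [3, 6, 9, 0]
reverse → [0, 9, 6, 3]
data[0] = data[-1]-data[2] = 3-6 = -3 → [-3, 9, 6, 3]
data[-4] = data[-1]+data[0] = 3+(-3) = 0 → [0, 9, 6, 3]
data[3] = data[0]+data[0] = 0+0 = 0 → [0, 9, 6, 0]
pop(0) removes 0 → [9, 6, 0]
data[1]-data[0] = 6-9 = -3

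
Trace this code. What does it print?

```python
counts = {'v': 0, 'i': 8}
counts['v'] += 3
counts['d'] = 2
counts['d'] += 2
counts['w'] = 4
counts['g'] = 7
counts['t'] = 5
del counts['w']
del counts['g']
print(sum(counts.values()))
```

20

counts['v'] = 0+3 = 3 → {'v': 3, 'i': 8}
counts['d'] = 2 → {'v': 3, 'i': 8, 'd': 2}
counts['d'] = 2+2 = 4 → {'v': 3, 'i': 8, 'd': 4}
counts['w'] = 4 → {'v': 3, 'i': 8, 'd': 4, 'w': 4}
counts['g'] = 7 → {'v': 3, 'i': 8, 'd': 4, 'w': 4, 'g': 7}
counts['t'] = 5 → {'v': 3, 'i': 8, 'd': 4, 'w': 4, 'g': 7, 't': 5}
del 'w' → {'v': 3, 'i': 8, 'd': 4, 'g': 7, 't': 5}
del 'g' → {'v': 3, 'i': 8, 'd': 4, 't': 5}
sum of values = 20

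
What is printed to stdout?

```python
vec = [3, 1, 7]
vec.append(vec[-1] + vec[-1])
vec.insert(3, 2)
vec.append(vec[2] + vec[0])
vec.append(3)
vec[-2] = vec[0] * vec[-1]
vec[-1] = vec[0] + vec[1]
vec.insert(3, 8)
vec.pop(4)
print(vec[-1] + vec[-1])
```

8

append vec[-1]+vec[-1] = 7+7 = 14 → [3, 1, 7, 14]
insert 2 at 3 → [3, 1, 7, 2, 14]
append vec[2]+vec[0] = 7+3 = 10 → [3, 1, 7, 2, 14, 10]
append 3 → [3, 1, 7, 2, 14, 10, 3]
vec[-2] = vec[0]*vec[-1] = 3*3 = 9 → [3, 1, 7, 2, 14, 9, 3]
vec[-1] = vec[0]+vec[1] = 3+1 = 4 → [3, 1, 7, 2, 14, 9, 4]
insert 8 at 3 → [3, 1, 7, 8, 2, 14, 9, 4]
pop(4) removes 2 → [3, 1, 7, 8, 14, 9, 4]
vec[-1]+vec[-1] = 4+4 = 8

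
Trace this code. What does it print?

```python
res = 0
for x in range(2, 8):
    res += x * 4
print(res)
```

x=2: res = 0+2*4 = 8
x=3: res = 8+3*4 = 20
x=4: res = 20+4*4 = 36
x=5: res = 36+5*4 = 56
x=6: res = 56+6*4 = 80
x=7: res = 80+7*4 = 108

108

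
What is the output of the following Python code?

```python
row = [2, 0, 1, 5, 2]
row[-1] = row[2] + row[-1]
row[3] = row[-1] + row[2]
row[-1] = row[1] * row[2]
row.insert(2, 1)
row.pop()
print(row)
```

row[-1] = row[2]+row[-1] = 1+2 = 3 → [2, 0, 1, 5, 3]
row[3] = row[-1]+row[2] = 3+1 = 4 → [2, 0, 1, 4, 3]
row[-1] = row[1]*row[2] = 0*1 = 0 → [2, 0, 1, 4, 0]
insert 1 at 2 → [2, 0, 1, 1, 4, 0]
pop() removes 0 → [2, 0, 1, 1, 4]

[2, 0, 1, 1, 4]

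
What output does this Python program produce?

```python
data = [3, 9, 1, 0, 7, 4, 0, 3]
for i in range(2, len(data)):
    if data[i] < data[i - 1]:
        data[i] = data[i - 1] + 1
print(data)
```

i=2: 1<9, data[2] = 9+1 = 10 → [3, 9, 10, 0, 7, 4, 0, 3]
i=3: 0<10, data[3] = 10+1 = 11 → [3, 9, 10, 11, 7, 4, 0, 3]
i=4: 7<11, data[4] = 11+1 = 12 → [3, 9, 10, 11, 12, 4, 0, 3]
i=5: 4<12, data[5] = 12+1 = 13 → [3, 9, 10, 11, 12, 13, 0, 3]
i=6: 0<13, data[6] = 13+1 = 14 → [3, 9, 10, 11, 12, 13, 14, 3]
i=7: 3<14, data[7] = 14+1 = 15 → [3, 9, 10, 11, 12, 13, 14, 15]

[3, 9, 10, 11, 12, 13, 14, 15]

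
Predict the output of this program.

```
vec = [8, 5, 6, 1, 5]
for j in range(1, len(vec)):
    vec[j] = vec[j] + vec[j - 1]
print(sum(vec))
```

85

j=1: vec[1] = 5+8 = 13 → [8, 13, 6, 1, 5]
j=2: vec[2] = 6+13 = 19 → [8, 13, 19, 1, 5]
j=3: vec[3] = 1+19 = 20 → [8, 13, 19, 20, 5]
j=4: vec[4] = 5+20 = 25 → [8, 13, 19, 20, 25]
sum = 85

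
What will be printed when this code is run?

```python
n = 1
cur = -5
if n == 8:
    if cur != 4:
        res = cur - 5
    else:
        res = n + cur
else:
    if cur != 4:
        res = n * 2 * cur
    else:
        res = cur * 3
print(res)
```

n=1, cur=-5
n == 8 is False; cur != 4 is True
→ res = n * 2 * cur = -10

-10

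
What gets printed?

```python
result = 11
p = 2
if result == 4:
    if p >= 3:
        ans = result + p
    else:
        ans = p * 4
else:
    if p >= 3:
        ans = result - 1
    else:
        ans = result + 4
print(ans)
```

result=11, p=2
result == 4 is False; p >= 3 is False
→ ans = result + 4 = 15

15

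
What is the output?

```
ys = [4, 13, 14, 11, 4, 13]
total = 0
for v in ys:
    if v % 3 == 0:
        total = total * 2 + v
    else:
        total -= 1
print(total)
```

v=4: not %3==0, total = 0-1 = -1
v=13: not %3==0, total = (-1)-1 = -2
v=14: not %3==0, total = (-2)-1 = -3
v=11: not %3==0, total = (-3)-1 = -4
v=4: not %3==0, total = (-4)-1 = -5
v=13: not %3==0, total = (-5)-1 = -6

-6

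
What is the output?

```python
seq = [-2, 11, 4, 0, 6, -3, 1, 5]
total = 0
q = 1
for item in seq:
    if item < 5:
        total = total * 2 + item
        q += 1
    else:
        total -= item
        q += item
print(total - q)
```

item=-2: <5, total = 0*2+(-2) = -2; q=2
item=11: not <5, total = (-2)-11 = -13; q=13
item=4: <5, total = (-13)*2+4 = -22; q=14
item=0: <5, total = (-22)*2+0 = -44; q=15
item=6: not <5, total = (-44)-6 = -50; q=21
item=-3: <5, total = (-50)*2+(-3) = -103; q=22
item=1: <5, total = (-103)*2+1 = -205; q=23
item=5: not <5, total = (-205)-5 = -210; q=28
total-q = (-210)-28 = -238

-238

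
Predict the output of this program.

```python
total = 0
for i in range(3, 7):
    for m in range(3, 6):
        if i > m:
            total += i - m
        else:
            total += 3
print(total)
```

i=3,m=3: not 3>3, total = 0+3 = 3
i=3,m=4: not 3>4, total = 3+3 = 6
i=3,m=5: not 3>5, total = 6+3 = 9
i=4,m=3: 4>3, total = 9+1 = 10
i=4,m=4: not 4>4, total = 10+3 = 13
i=4,m=5: not 4>5, total = 13+3 = 16
i=5,m=3: 5>3, total = 16+2 = 18
i=5,m=4: 5>4, total = 18+1 = 19
i=5,m=5: not 5>5, total = 19+3 = 22
i=6,m=3: 6>3, total = 22+3 = 25
i=6,m=4: 6>4, total = 25+2 = 27
i=6,m=5: 6>5, total = 27+1 = 28

28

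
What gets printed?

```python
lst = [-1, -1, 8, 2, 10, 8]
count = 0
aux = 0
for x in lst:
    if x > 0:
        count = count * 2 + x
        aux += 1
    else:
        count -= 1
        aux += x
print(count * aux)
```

x=-1: not >0, count = 0-1 = -1; aux=-1
x=-1: not >0, count = (-1)-1 = -2; aux=-2
x=8: >0, count = (-2)*2+8 = 4; aux=-1
x=2: >0, count = 4*2+2 = 10; aux=0
x=10: >0, count = 10*2+10 = 30; aux=1
x=8: >0, count = 30*2+8 = 68; aux=2
count*aux = 68*2 = 136

136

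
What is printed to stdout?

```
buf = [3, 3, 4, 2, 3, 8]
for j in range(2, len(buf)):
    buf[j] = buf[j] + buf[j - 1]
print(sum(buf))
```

54

j=2: buf[2] = 4+3 = 7 → [3, 3, 7, 2, 3, 8]
j=3: buf[3] = 2+7 = 9 → [3, 3, 7, 9, 3, 8]
j=4: buf[4] = 3+9 = 12 → [3, 3, 7, 9, 12, 8]
j=5: buf[5] = 8+12 = 20 → [3, 3, 7, 9, 12, 20]
sum = 54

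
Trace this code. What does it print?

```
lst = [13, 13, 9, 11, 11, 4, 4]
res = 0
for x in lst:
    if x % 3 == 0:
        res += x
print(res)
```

9

x=13: not %3==0
x=13: not %3==0
x=9: %3==0, res = 0+9 = 9
x=11: not %3==0
x=11: not %3==0
x=4: not %3==0
x=4: not %3==0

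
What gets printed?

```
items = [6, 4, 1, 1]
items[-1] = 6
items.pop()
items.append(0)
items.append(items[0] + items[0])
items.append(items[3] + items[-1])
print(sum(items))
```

35

items[-1] = 6 → [6, 4, 1, 6]
pop() removes 6 → [6, 4, 1]
append 0 → [6, 4, 1, 0]
append items[0]+items[0] = 6+6 = 12 → [6, 4, 1, 0, 12]
append items[3]+items[-1] = 0+12 = 12 → [6, 4, 1, 0, 12, 12]
sum = 35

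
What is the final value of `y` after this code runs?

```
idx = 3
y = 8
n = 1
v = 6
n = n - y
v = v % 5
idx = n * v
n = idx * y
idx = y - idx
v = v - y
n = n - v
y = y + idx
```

n = 1-8 = -7
v = 6%5 = 1
idx = (-7)*1 = -7
n = (-7)*8 = -56
idx = 8-(-7) = 15
v = 1-8 = -7
n = (-56)-(-7) = -49
y = 8+15 = 23

23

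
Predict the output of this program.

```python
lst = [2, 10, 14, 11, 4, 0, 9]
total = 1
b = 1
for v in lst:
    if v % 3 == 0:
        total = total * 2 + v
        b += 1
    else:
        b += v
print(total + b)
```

57

v=2: not %3==0; b=3
v=10: not %3==0; b=13
v=14: not %3==0; b=27
v=11: not %3==0; b=38
v=4: not %3==0; b=42
v=0: %3==0, total = 1*2+0 = 2; b=43
v=9: %3==0, total = 2*2+9 = 13; b=44
total+b = 13+44 = 57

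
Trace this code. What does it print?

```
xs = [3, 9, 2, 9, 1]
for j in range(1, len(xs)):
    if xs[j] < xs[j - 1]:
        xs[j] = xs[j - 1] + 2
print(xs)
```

j=1: 9>=3, unchanged → [3, 9, 2, 9, 1]
j=2: 2<9, xs[2] = 9+2 = 11 → [3, 9, 11, 9, 1]
j=3: 9<11, xs[3] = 11+2 = 13 → [3, 9, 11, 13, 1]
j=4: 1<13, xs[4] = 13+2 = 15 → [3, 9, 11, 13, 15]

[3, 9, 11, 13, 15]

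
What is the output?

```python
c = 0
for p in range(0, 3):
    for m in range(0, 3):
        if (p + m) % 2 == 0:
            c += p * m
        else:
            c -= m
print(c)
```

1

p=0,m=0: even sum, c = 0+0 = 0
p=0,m=1: odd sum, c = 0-1 = -1
p=0,m=2: even sum, c = (-1)+0 = -1
p=1,m=0: odd sum, c = (-1)-0 = -1
p=1,m=1: even sum, c = (-1)+1 = 0
p=1,m=2: odd sum, c = 0-2 = -2
p=2,m=0: even sum, c = (-2)+0 = -2
p=2,m=1: odd sum, c = (-2)-1 = -3
p=2,m=2: even sum, c = (-3)+4 = 1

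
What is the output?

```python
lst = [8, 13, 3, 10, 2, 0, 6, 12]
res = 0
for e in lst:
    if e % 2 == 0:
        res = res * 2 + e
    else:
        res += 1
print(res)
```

e=8: even, res = 0*2+8 = 8
e=13: not even, res = 8+1 = 9
e=3: not even, res = 9+1 = 10
e=10: even, res = 10*2+10 = 30
e=2: even, res = 30*2+2 = 62
e=0: even, res = 62*2+0 = 124
e=6: even, res = 124*2+6 = 254
e=12: even, res = 254*2+12 = 520

520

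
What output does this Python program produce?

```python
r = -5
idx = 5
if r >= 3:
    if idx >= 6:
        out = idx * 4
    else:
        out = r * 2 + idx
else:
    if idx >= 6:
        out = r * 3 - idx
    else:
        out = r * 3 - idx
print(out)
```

-20

r=-5, idx=5
r >= 3 is False; idx >= 6 is False
→ out = r * 3 - idx = -20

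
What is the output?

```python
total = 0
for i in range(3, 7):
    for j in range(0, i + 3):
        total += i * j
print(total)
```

i=3,j=0: total = 0+0 = 0
i=3,j=1: total = 0+3 = 3
i=3,j=2: total = 3+6 = 9
i=3,j=3: total = 9+9 = 18
i=3,j=4: total = 18+12 = 30
i=3,j=5: total = 30+15 = 45
i=4,j=0: total = 45+0 = 45
i=4,j=1: total = 45+4 = 49
i=4,j=2: total = 49+8 = 57
i=4,j=3: total = 57+12 = 69
i=4,j=4: total = 69+16 = 85
i=4,j=5: total = 85+20 = 105
i=4,j=6: total = 105+24 = 129
i=5,j=0: total = 129+0 = 129
i=5,j=1: total = 129+5 = 134
i=5,j=2: total = 134+10 = 144
i=5,j=3: total = 144+15 = 159
i=5,j=4: total = 159+20 = 179
i=5,j=5: total = 179+25 = 204
i=5,j=6: total = 204+30 = 234
i=5,j=7: total = 234+35 = 269
i=6,j=0: total = 269+0 = 269
i=6,j=1: total = 269+6 = 275
i=6,j=2: total = 275+12 = 287
i=6,j=3: total = 287+18 = 305
i=6,j=4: total = 305+24 = 329
i=6,j=5: total = 329+30 = 359
i=6,j=6: total = 359+36 = 395
i=6,j=7: total = 395+42 = 437
i=6,j=8: total = 437+48 = 485

485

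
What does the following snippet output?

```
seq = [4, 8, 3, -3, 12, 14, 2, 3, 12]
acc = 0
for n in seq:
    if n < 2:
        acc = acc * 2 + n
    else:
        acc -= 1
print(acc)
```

-14

n=4: not <2, acc = 0-1 = -1
n=8: not <2, acc = (-1)-1 = -2
n=3: not <2, acc = (-2)-1 = -3
n=-3: <2, acc = (-3)*2+(-3) = -9
n=12: not <2, acc = (-9)-1 = -10
n=14: not <2, acc = (-10)-1 = -11
n=2: not <2, acc = (-11)-1 = -12
n=3: not <2, acc = (-12)-1 = -13
n=12: not <2, acc = (-13)-1 = -14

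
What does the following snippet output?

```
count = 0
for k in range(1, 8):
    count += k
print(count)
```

28

k=1: count = 0+1 = 1
k=2: count = 1+2 = 3
k=3: count = 3+3 = 6
k=4: count = 6+4 = 10
k=5: count = 10+5 = 15
k=6: count = 15+6 = 21
k=7: count = 21+7 = 28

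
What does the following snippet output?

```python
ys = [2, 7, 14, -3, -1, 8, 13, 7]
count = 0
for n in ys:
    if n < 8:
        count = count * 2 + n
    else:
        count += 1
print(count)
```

n=2: <8, count = 0*2+2 = 2
n=7: <8, count = 2*2+7 = 11
n=14: not <8, count = 11+1 = 12
n=-3: <8, count = 12*2+(-3) = 21
n=-1: <8, count = 21*2+(-1) = 41
n=8: not <8, count = 41+1 = 42
n=13: not <8, count = 42+1 = 43
n=7: <8, count = 43*2+7 = 93

93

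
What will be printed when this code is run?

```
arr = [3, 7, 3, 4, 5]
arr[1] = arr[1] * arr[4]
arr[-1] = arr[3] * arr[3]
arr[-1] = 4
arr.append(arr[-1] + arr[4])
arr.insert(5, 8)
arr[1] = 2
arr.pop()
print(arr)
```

arr[1] = arr[1]*arr[4] = 7*5 = 35 → [3, 35, 3, 4, 5]
arr[-1] = arr[3]*arr[3] = 4*4 = 16 → [3, 35, 3, 4, 16]
arr[-1] = 4 → [3, 35, 3, 4, 4]
append arr[-1]+arr[4] = 4+4 = 8 → [3, 35, 3, 4, 4, 8]
insert 8 at 5 → [3, 35, 3, 4, 4, 8, 8]
arr[1] = 2 → [3, 2, 3, 4, 4, 8, 8]
pop() removes 8 → [3, 2, 3, 4, 4, 8]

[3, 2, 3, 4, 4, 8]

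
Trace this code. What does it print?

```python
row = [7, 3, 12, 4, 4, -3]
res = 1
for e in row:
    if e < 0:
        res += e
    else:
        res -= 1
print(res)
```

e=7: not <0, res = 1-1 = 0
e=3: not <0, res = 0-1 = -1
e=12: not <0, res = (-1)-1 = -2
e=4: not <0, res = (-2)-1 = -3
e=4: not <0, res = (-3)-1 = -4
e=-3: <0, res = (-4)+(-3) = -7

-7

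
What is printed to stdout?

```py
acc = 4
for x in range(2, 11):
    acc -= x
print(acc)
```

-50

x=2: acc = 4-2 = 2
x=3: acc = 2-3 = -1
x=4: acc = (-1)-4 = -5
x=5: acc = (-5)-5 = -10
x=6: acc = (-10)-6 = -16
x=7: acc = (-16)-7 = -23
x=8: acc = (-23)-8 = -31
x=9: acc = (-31)-9 = -40
x=10: acc = (-40)-10 = -50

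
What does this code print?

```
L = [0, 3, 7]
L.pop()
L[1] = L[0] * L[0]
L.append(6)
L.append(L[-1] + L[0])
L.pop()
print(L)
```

pop() removes 7 → [0, 3]
L[1] = L[0]*L[0] = 0*0 = 0 → [0, 0]
append 6 → [0, 0, 6]
append L[-1]+L[0] = 6+0 = 6 → [0, 0, 6, 6]
pop() removes 6 → [0, 0, 6]

[0, 0, 6]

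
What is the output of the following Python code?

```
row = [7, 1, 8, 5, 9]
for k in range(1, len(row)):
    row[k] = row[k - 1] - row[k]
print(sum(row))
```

-12

k=1: row[1] = 7-1 = 6 → [7, 6, 8, 5, 9]
k=2: row[2] = 6-8 = -2 → [7, 6, -2, 5, 9]
k=3: row[3] = (-2)-5 = -7 → [7, 6, -2, -7, 9]
k=4: row[4] = (-7)-9 = -16 → [7, 6, -2, -7, -16]
sum = -12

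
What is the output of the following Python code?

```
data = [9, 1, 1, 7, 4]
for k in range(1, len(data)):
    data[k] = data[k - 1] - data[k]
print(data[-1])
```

k=1: data[1] = 9-1 = 8 → [9, 8, 1, 7, 4]
k=2: data[2] = 8-1 = 7 → [9, 8, 7, 7, 4]
k=3: data[3] = 7-7 = 0 → [9, 8, 7, 0, 4]
k=4: data[4] = 0-4 = -4 → [9, 8, 7, 0, -4]

-4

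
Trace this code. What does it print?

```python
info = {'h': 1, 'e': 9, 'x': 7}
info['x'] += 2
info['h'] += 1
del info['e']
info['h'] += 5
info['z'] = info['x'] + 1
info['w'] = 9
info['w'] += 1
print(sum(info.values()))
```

36

info['x'] = 7+2 = 9 → {'h': 1, 'e': 9, 'x': 9}
info['h'] = 1+1 = 2 → {'h': 2, 'e': 9, 'x': 9}
del 'e' → {'h': 2, 'x': 9}
info['h'] = 2+5 = 7 → {'h': 7, 'x': 9}
info['z'] = info['x']+1 = 10 → {'h': 7, 'x': 9, 'z': 10}
info['w'] = 9 → {'h': 7, 'x': 9, 'z': 10, 'w': 9}
info['w'] = 9+1 = 10 → {'h': 7, 'x': 9, 'z': 10, 'w': 10}
sum of values = 36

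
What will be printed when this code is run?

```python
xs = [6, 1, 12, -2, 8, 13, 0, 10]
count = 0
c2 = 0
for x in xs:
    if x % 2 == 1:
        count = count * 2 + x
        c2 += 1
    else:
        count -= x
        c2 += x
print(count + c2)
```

-19

x=6: not odd, count = 0-6 = -6; c2=6
x=1: odd, count = (-6)*2+1 = -11; c2=7
x=12: not odd, count = (-11)-12 = -23; c2=19
x=-2: not odd, count = (-23)-(-2) = -21; c2=17
x=8: not odd, count = (-21)-8 = -29; c2=25
x=13: odd, count = (-29)*2+13 = -45; c2=26
x=0: not odd, count = (-45)-0 = -45; c2=26
x=10: not odd, count = (-45)-10 = -55; c2=36
count+c2 = (-55)+36 = -19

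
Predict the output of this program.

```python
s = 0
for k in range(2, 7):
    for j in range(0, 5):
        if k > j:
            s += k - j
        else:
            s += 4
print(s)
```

k=2,j=0: 2>0, s = 0+2 = 2
k=2,j=1: 2>1, s = 2+1 = 3
k=2,j=2: not 2>2, s = 3+4 = 7
k=2,j=3: not 2>3, s = 7+4 = 11
k=2,j=4: not 2>4, s = 11+4 = 15
k=3,j=0: 3>0, s = 15+3 = 18
k=3,j=1: 3>1, s = 18+2 = 20
k=3,j=2: 3>2, s = 20+1 = 21
k=3,j=3: not 3>3, s = 21+4 = 25
k=3,j=4: not 3>4, s = 25+4 = 29
k=4,j=0: 4>0, s = 29+4 = 33
k=4,j=1: 4>1, s = 33+3 = 36
k=4,j=2: 4>2, s = 36+2 = 38
k=4,j=3: 4>3, s = 38+1 = 39
k=4,j=4: not 4>4, s = 39+4 = 43
k=5,j=0: 5>0, s = 43+5 = 48
k=5,j=1: 5>1, s = 48+4 = 52
k=5,j=2: 5>2, s = 52+3 = 55
k=5,j=3: 5>3, s = 55+2 = 57
k=5,j=4: 5>4, s = 57+1 = 58
k=6,j=0: 6>0, s = 58+6 = 64
k=6,j=1: 6>1, s = 64+5 = 69
k=6,j=2: 6>2, s = 69+4 = 73
k=6,j=3: 6>3, s = 73+3 = 76
k=6,j=4: 6>4, s = 76+2 = 78

78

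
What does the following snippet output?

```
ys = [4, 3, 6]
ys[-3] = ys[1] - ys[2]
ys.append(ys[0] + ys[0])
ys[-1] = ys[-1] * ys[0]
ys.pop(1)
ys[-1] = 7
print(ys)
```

[-3, 6, 7]

ys[-3] = ys[1]-ys[2] = 3-6 = -3 → [-3, 3, 6]
append ys[0]+ys[0] = (-3)+(-3) = -6 → [-3, 3, 6, -6]
ys[-1] = ys[-1]*ys[0] = (-6)*(-3) = 18 → [-3, 3, 6, 18]
pop(1) removes 3 → [-3, 6, 18]
ys[-1] = 7 → [-3, 6, 7]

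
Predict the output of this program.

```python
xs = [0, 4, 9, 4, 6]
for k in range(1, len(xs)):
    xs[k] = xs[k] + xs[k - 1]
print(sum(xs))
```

57

k=1: xs[1] = 4+0 = 4 → [0, 4, 9, 4, 6]
k=2: xs[2] = 9+4 = 13 → [0, 4, 13, 4, 6]
k=3: xs[3] = 4+13 = 17 → [0, 4, 13, 17, 6]
k=4: xs[4] = 6+17 = 23 → [0, 4, 13, 17, 23]
sum = 57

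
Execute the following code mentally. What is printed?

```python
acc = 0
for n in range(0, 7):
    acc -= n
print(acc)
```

-21

n=0: acc = 0-0 = 0
n=1: acc = 0-1 = -1
n=2: acc = (-1)-2 = -3
n=3: acc = (-3)-3 = -6
n=4: acc = (-6)-4 = -10
n=5: acc = (-10)-5 = -15
n=6: acc = (-15)-6 = -21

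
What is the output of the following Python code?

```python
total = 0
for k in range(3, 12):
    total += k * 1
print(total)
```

63

k=3: total = 0+3*1 = 3
k=4: total = 3+4*1 = 7
k=5: total = 7+5*1 = 12
k=6: total = 12+6*1 = 18
k=7: total = 18+7*1 = 25
k=8: total = 25+8*1 = 33
k=9: total = 33+9*1 = 42
k=10: total = 42+10*1 = 52
k=11: total = 52+11*1 = 63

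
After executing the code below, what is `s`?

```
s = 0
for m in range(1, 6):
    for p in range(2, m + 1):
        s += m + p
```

m=2,p=2: s = 0+4 = 4
m=3,p=2: s = 4+5 = 9
m=3,p=3: s = 9+6 = 15
m=4,p=2: s = 15+6 = 21
m=4,p=3: s = 21+7 = 28
m=4,p=4: s = 28+8 = 36
m=5,p=2: s = 36+7 = 43
m=5,p=3: s = 43+8 = 51
m=5,p=4: s = 51+9 = 60
m=5,p=5: s = 60+10 = 70

70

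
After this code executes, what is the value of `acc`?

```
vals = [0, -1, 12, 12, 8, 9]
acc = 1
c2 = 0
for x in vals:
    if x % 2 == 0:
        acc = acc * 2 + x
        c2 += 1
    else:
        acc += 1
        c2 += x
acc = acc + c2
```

117

x=0: even, acc = 1*2+0 = 2; c2=1
x=-1: not even, acc = 2+1 = 3; c2=0
x=12: even, acc = 3*2+12 = 18; c2=1
x=12: even, acc = 18*2+12 = 48; c2=2
x=8: even, acc = 48*2+8 = 104; c2=3
x=9: not even, acc = 104+1 = 105; c2=12
acc+c2 = 105+12 = 117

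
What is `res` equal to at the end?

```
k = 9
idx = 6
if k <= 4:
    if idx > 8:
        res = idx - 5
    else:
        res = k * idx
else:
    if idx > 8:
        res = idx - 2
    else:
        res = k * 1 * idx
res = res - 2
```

52

k=9, idx=6
k <= 4 is False; idx > 8 is False
→ res = k * 1 * idx = 54
res = 54-2 = 52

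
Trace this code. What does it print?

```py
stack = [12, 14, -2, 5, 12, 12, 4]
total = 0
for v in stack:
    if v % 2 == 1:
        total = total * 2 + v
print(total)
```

v=12: not odd
v=14: not odd
v=-2: not odd
v=5: odd, total = 0*2+5 = 5
v=12: not odd
v=12: not odd
v=4: not odd

5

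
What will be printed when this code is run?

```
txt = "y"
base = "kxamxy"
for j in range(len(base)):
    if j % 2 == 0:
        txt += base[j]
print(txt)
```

ykax

j=0: add 'k' → 'yk'
j=1: skip
j=2: add 'a' → 'yka'
j=3: skip
j=4: add 'x' → 'ykax'
j=5: skip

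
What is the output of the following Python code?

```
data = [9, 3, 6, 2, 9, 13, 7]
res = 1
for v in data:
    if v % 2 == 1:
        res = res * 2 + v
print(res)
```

269

v=9: odd, res = 1*2+9 = 11
v=3: odd, res = 11*2+3 = 25
v=6: not odd
v=2: not odd
v=9: odd, res = 25*2+9 = 59
v=13: odd, res = 59*2+13 = 131
v=7: odd, res = 131*2+7 = 269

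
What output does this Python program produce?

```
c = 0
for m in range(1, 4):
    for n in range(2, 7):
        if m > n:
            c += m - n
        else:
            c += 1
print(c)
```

15

m=1,n=2: not 1>2, c = 0+1 = 1
m=1,n=3: not 1>3, c = 1+1 = 2
m=1,n=4: not 1>4, c = 2+1 = 3
m=1,n=5: not 1>5, c = 3+1 = 4
m=1,n=6: not 1>6, c = 4+1 = 5
m=2,n=2: not 2>2, c = 5+1 = 6
m=2,n=3: not 2>3, c = 6+1 = 7
m=2,n=4: not 2>4, c = 7+1 = 8
m=2,n=5: not 2>5, c = 8+1 = 9
m=2,n=6: not 2>6, c = 9+1 = 10
m=3,n=2: 3>2, c = 10+1 = 11
m=3,n=3: not 3>3, c = 11+1 = 12
m=3,n=4: not 3>4, c = 12+1 = 13
m=3,n=5: not 3>5, c = 13+1 = 14
m=3,n=6: not 3>6, c = 14+1 = 15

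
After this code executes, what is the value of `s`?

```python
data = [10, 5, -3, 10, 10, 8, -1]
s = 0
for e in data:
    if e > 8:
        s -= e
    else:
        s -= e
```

-39

e=10: >8, s = 0-10 = -10
e=5: not >8, s = (-10)-5 = -15
e=-3: not >8, s = (-15)-(-3) = -12
e=10: >8, s = (-12)-10 = -22
e=10: >8, s = (-22)-10 = -32
e=8: not >8, s = (-32)-8 = -40
e=-1: not >8, s = (-40)-(-1) = -39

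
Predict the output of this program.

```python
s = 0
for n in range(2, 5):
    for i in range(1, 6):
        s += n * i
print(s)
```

135

n=2,i=1: s = 0+2 = 2
n=2,i=2: s = 2+4 = 6
n=2,i=3: s = 6+6 = 12
n=2,i=4: s = 12+8 = 20
n=2,i=5: s = 20+10 = 30
n=3,i=1: s = 30+3 = 33
n=3,i=2: s = 33+6 = 39
n=3,i=3: s = 39+9 = 48
n=3,i=4: s = 48+12 = 60
n=3,i=5: s = 60+15 = 75
n=4,i=1: s = 75+4 = 79
n=4,i=2: s = 79+8 = 87
n=4,i=3: s = 87+12 = 99
n=4,i=4: s = 99+16 = 115
n=4,i=5: s = 115+20 = 135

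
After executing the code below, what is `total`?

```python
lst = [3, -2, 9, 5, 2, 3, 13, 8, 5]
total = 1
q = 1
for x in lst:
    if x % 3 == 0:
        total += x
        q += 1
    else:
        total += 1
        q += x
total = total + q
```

57

x=3: %3==0, total = 1+3 = 4; q=2
x=-2: not %3==0, total = 4+1 = 5; q=0
x=9: %3==0, total = 5+9 = 14; q=1
x=5: not %3==0, total = 14+1 = 15; q=6
x=2: not %3==0, total = 15+1 = 16; q=8
x=3: %3==0, total = 16+3 = 19; q=9
x=13: not %3==0, total = 19+1 = 20; q=22
x=8: not %3==0, total = 20+1 = 21; q=30
x=5: not %3==0, total = 21+1 = 22; q=35
total+q = 22+35 = 57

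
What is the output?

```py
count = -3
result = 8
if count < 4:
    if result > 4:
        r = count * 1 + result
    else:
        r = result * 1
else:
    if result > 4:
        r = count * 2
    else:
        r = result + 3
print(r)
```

count=-3, result=8
count < 4 is True; result > 4 is True
→ r = count * 1 + result = 5

5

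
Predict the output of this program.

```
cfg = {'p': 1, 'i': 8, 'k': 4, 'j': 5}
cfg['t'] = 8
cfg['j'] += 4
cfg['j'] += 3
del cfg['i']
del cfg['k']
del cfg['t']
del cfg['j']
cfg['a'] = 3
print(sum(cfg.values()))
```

4

cfg['t'] = 8 → {'p': 1, 'i': 8, 'k': 4, 'j': 5, 't': 8}
cfg['j'] = 5+4 = 9 → {'p': 1, 'i': 8, 'k': 4, 'j': 9, 't': 8}
cfg['j'] = 9+3 = 12 → {'p': 1, 'i': 8, 'k': 4, 'j': 12, 't': 8}
del 'i' → {'p': 1, 'k': 4, 'j': 12, 't': 8}
del 'k' → {'p': 1, 'j': 12, 't': 8}
del 't' → {'p': 1, 'j': 12}
del 'j' → {'p': 1}
cfg['a'] = 3 → {'p': 1, 'a': 3}
sum of values = 4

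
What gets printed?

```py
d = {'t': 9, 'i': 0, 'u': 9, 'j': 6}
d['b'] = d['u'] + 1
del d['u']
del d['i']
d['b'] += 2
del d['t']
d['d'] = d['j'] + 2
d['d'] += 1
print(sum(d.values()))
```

d['b'] = d['u']+1 = 10 → {'t': 9, 'i': 0, 'u': 9, 'j': 6, 'b': 10}
del 'u' → {'t': 9, 'i': 0, 'j': 6, 'b': 10}
del 'i' → {'t': 9, 'j': 6, 'b': 10}
d['b'] = 10+2 = 12 → {'t': 9, 'j': 6, 'b': 12}
del 't' → {'j': 6, 'b': 12}
d['d'] = d['j']+2 = 8 → {'j': 6, 'b': 12, 'd': 8}
d['d'] = 8+1 = 9 → {'j': 6, 'b': 12, 'd': 9}
sum of values = 27

27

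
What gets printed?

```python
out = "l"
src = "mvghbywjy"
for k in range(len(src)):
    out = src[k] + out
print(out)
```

k=0: prepend 'm' → 'ml'
k=1: prepend 'v' → 'vml'
k=2: prepend 'g' → 'gvml'
k=3: prepend 'h' → 'hgvml'
k=4: prepend 'b' → 'bhgvml'
k=5: prepend 'y' → 'ybhgvml'
k=6: prepend 'w' → 'wybhgvml'
k=7: prepend 'j' → 'jwybhgvml'
k=8: prepend 'y' → 'yjwybhgvml'

yjwybhgvml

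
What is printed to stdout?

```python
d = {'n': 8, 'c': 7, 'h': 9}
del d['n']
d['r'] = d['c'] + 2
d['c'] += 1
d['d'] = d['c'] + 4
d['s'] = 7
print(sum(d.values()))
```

del 'n' → {'c': 7, 'h': 9}
d['r'] = d['c']+2 = 9 → {'c': 7, 'h': 9, 'r': 9}
d['c'] = 7+1 = 8 → {'c': 8, 'h': 9, 'r': 9}
d['d'] = d['c']+4 = 12 → {'c': 8, 'h': 9, 'r': 9, 'd': 12}
d['s'] = 7 → {'c': 8, 'h': 9, 'r': 9, 'd': 12, 's': 7}
sum of values = 45

45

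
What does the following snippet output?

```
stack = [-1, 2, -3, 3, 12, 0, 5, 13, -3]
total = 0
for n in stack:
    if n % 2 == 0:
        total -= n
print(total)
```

n=-1: not even
n=2: even, total = 0-2 = -2
n=-3: not even
n=3: not even
n=12: even, total = (-2)-12 = -14
n=0: even, total = (-14)-0 = -14
n=5: not even
n=13: not even
n=-3: not even

-14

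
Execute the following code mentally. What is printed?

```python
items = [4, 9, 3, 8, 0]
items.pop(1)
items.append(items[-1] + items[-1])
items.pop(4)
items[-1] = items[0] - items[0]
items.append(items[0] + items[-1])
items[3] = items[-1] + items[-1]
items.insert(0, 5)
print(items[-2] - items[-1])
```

pop(1) removes 9 → [4, 3, 8, 0]
append items[-1]+items[-1] = 0+0 = 0 → [4, 3, 8, 0, 0]
pop(4) removes 0 → [4, 3, 8, 0]
items[-1] = items[0]-items[0] = 4-4 = 0 → [4, 3, 8, 0]
append items[0]+items[-1] = 4+0 = 4 → [4, 3, 8, 0, 4]
items[3] = items[-1]+items[-1] = 4+4 = 8 → [4, 3, 8, 8, 4]
insert 5 at 0 → [5, 4, 3, 8, 8, 4]
items[-2]-items[-1] = 8-4 = 4

4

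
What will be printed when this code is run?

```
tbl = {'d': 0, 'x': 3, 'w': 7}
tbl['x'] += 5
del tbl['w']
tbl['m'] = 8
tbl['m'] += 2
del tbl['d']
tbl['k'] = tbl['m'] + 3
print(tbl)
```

{'x': 8, 'm': 10, 'k': 13}

tbl['x'] = 3+5 = 8 → {'d': 0, 'x': 8, 'w': 7}
del 'w' → {'d': 0, 'x': 8}
tbl['m'] = 8 → {'d': 0, 'x': 8, 'm': 8}
tbl['m'] = 8+2 = 10 → {'d': 0, 'x': 8, 'm': 10}
del 'd' → {'x': 8, 'm': 10}
tbl['k'] = tbl['m']+3 = 13 → {'x': 8, 'm': 10, 'k': 13}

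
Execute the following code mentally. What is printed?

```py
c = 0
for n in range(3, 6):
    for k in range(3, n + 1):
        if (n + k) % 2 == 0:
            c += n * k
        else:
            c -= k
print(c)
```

n=3,k=3: even sum, c = 0+9 = 9
n=4,k=3: odd sum, c = 9-3 = 6
n=4,k=4: even sum, c = 6+16 = 22
n=5,k=3: even sum, c = 22+15 = 37
n=5,k=4: odd sum, c = 37-4 = 33
n=5,k=5: even sum, c = 33+25 = 58

58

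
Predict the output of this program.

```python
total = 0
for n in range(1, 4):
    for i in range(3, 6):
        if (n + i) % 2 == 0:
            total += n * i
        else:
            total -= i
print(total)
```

24

n=1,i=3: even sum, total = 0+3 = 3
n=1,i=4: odd sum, total = 3-4 = -1
n=1,i=5: even sum, total = (-1)+5 = 4
n=2,i=3: odd sum, total = 4-3 = 1
n=2,i=4: even sum, total = 1+8 = 9
n=2,i=5: odd sum, total = 9-5 = 4
n=3,i=3: even sum, total = 4+9 = 13
n=3,i=4: odd sum, total = 13-4 = 9
n=3,i=5: even sum, total = 9+15 = 24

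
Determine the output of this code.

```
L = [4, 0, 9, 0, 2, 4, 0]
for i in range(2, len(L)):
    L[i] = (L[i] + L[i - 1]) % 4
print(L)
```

i=2: L[2] = (9+0)%4 = 1 → [4, 0, 1, 0, 2, 4, 0]
i=3: L[3] = (0+1)%4 = 1 → [4, 0, 1, 1, 2, 4, 0]
i=4: L[4] = (2+1)%4 = 3 → [4, 0, 1, 1, 3, 4, 0]
i=5: L[5] = (4+3)%4 = 3 → [4, 0, 1, 1, 3, 3, 0]
i=6: L[6] = (0+3)%4 = 3 → [4, 0, 1, 1, 3, 3, 3]

[4, 0, 1, 1, 3, 3, 3]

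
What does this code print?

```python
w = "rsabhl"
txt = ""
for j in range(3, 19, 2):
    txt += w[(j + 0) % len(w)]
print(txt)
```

j=3: add w[3]='b' → 'b'
j=5: add w[5]='l' → 'bl'
j=7: add w[1]='s' → 'bls'
j=9: add w[3]='b' → 'blsb'
j=11: add w[5]='l' → 'blsbl'
j=13: add w[1]='s' → 'blsbls'
j=15: add w[3]='b' → 'blsblsb'
j=17: add w[5]='l' → 'blsblsbl'

blsblsbl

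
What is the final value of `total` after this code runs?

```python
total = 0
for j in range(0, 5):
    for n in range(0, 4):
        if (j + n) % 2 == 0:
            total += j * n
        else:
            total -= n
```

j=0,n=0: even sum, total = 0+0 = 0
j=0,n=1: odd sum, total = 0-1 = -1
j=0,n=2: even sum, total = (-1)+0 = -1
j=0,n=3: odd sum, total = (-1)-3 = -4
j=1,n=0: odd sum, total = (-4)-0 = -4
j=1,n=1: even sum, total = (-4)+1 = -3
j=1,n=2: odd sum, total = (-3)-2 = -5
j=1,n=3: even sum, total = (-5)+3 = -2
j=2,n=0: even sum, total = (-2)+0 = -2
j=2,n=1: odd sum, total = (-2)-1 = -3
j=2,n=2: even sum, total = (-3)+4 = 1
j=2,n=3: odd sum, total = 1-3 = -2
j=3,n=0: odd sum, total = (-2)-0 = -2
j=3,n=1: even sum, total = (-2)+3 = 1
j=3,n=2: odd sum, total = 1-2 = -1
j=3,n=3: even sum, total = (-1)+9 = 8
j=4,n=0: even sum, total = 8+0 = 8
j=4,n=1: odd sum, total = 8-1 = 7
j=4,n=2: even sum, total = 7+8 = 15
j=4,n=3: odd sum, total = 15-3 = 12

12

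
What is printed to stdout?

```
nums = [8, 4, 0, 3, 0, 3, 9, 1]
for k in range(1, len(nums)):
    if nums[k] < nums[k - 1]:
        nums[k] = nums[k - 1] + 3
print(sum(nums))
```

148

k=1: 4<8, nums[1] = 8+3 = 11 → [8, 11, 0, 3, 0, 3, 9, 1]
k=2: 0<11, nums[2] = 11+3 = 14 → [8, 11, 14, 3, 0, 3, 9, 1]
k=3: 3<14, nums[3] = 14+3 = 17 → [8, 11, 14, 17, 0, 3, 9, 1]
k=4: 0<17, nums[4] = 17+3 = 20 → [8, 11, 14, 17, 20, 3, 9, 1]
k=5: 3<20, nums[5] = 20+3 = 23 → [8, 11, 14, 17, 20, 23, 9, 1]
k=6: 9<23, nums[6] = 23+3 = 26 → [8, 11, 14, 17, 20, 23, 26, 1]
k=7: 1<26, nums[7] = 26+3 = 29 → [8, 11, 14, 17, 20, 23, 26, 29]
sum = 148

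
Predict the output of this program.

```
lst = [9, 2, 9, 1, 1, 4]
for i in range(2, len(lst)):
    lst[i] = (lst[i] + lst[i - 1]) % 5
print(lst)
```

i=2: lst[2] = (9+2)%5 = 1 → [9, 2, 1, 1, 1, 4]
i=3: lst[3] = (1+1)%5 = 2 → [9, 2, 1, 2, 1, 4]
i=4: lst[4] = (1+2)%5 = 3 → [9, 2, 1, 2, 3, 4]
i=5: lst[5] = (4+3)%5 = 2 → [9, 2, 1, 2, 3, 2]

[9, 2, 1, 2, 3, 2]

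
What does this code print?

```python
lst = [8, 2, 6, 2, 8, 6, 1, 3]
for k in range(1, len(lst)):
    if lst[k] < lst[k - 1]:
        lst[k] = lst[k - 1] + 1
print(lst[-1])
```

k=1: 2<8, lst[1] = 8+1 = 9 → [8, 9, 6, 2, 8, 6, 1, 3]
k=2: 6<9, lst[2] = 9+1 = 10 → [8, 9, 10, 2, 8, 6, 1, 3]
k=3: 2<10, lst[3] = 10+1 = 11 → [8, 9, 10, 11, 8, 6, 1, 3]
k=4: 8<11, lst[4] = 11+1 = 12 → [8, 9, 10, 11, 12, 6, 1, 3]
k=5: 6<12, lst[5] = 12+1 = 13 → [8, 9, 10, 11, 12, 13, 1, 3]
k=6: 1<13, lst[6] = 13+1 = 14 → [8, 9, 10, 11, 12, 13, 14, 3]
k=7: 3<14, lst[7] = 14+1 = 15 → [8, 9, 10, 11, 12, 13, 14, 15]

15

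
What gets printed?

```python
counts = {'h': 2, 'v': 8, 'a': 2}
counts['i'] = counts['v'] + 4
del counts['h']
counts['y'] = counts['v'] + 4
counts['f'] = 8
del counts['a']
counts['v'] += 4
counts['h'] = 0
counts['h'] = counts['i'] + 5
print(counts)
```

{'v': 12, 'i': 12, 'y': 12, 'f': 8, 'h': 17}

counts['i'] = counts['v']+4 = 12 → {'h': 2, 'v': 8, 'a': 2, 'i': 12}
del 'h' → {'v': 8, 'a': 2, 'i': 12}
counts['y'] = counts['v']+4 = 12 → {'v': 8, 'a': 2, 'i': 12, 'y': 12}
counts['f'] = 8 → {'v': 8, 'a': 2, 'i': 12, 'y': 12, 'f': 8}
del 'a' → {'v': 8, 'i': 12, 'y': 12, 'f': 8}
counts['v'] = 8+4 = 12 → {'v': 12, 'i': 12, 'y': 12, 'f': 8}
counts['h'] = 0 → {'v': 12, 'i': 12, 'y': 12, 'f': 8, 'h': 0}
counts['h'] = counts['i']+5 = 17 → {'v': 12, 'i': 12, 'y': 12, 'f': 8, 'h': 17}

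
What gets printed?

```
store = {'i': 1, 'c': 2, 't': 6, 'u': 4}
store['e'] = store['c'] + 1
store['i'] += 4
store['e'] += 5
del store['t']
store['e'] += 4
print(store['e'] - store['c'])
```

10

store['e'] = store['c']+1 = 3 → {'i': 1, 'c': 2, 't': 6, 'u': 4, 'e': 3}
store['i'] = 1+4 = 5 → {'i': 5, 'c': 2, 't': 6, 'u': 4, 'e': 3}
store['e'] = 3+5 = 8 → {'i': 5, 'c': 2, 't': 6, 'u': 4, 'e': 8}
del 't' → {'i': 5, 'c': 2, 'u': 4, 'e': 8}
store['e'] = 8+4 = 12 → {'i': 5, 'c': 2, 'u': 4, 'e': 12}
store['e']-store['c'] = 12-2 = 10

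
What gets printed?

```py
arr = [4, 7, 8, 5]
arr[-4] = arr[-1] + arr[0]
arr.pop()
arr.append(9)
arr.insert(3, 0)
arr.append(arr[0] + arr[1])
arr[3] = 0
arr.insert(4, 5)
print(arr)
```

[9, 7, 8, 0, 5, 9, 16]

arr[-4] = arr[-1]+arr[0] = 5+4 = 9 → [9, 7, 8, 5]
pop() removes 5 → [9, 7, 8]
append 9 → [9, 7, 8, 9]
insert 0 at 3 → [9, 7, 8, 0, 9]
append arr[0]+arr[1] = 9+7 = 16 → [9, 7, 8, 0, 9, 16]
arr[3] = 0 → [9, 7, 8, 0, 9, 16]
insert 5 at 4 → [9, 7, 8, 0, 5, 9, 16]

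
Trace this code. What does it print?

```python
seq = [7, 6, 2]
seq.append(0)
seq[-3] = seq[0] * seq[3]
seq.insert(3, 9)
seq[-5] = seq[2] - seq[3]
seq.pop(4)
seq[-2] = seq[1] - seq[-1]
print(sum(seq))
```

append 0 → [7, 6, 2, 0]
seq[-3] = seq[0]*seq[3] = 7*0 = 0 → [7, 0, 2, 0]
insert 9 at 3 → [7, 0, 2, 9, 0]
seq[-5] = seq[2]-seq[3] = 2-9 = -7 → [-7, 0, 2, 9, 0]
pop(4) removes 0 → [-7, 0, 2, 9]
seq[-2] = seq[1]-seq[-1] = 0-9 = -9 → [-7, 0, -9, 9]
sum = -7

-7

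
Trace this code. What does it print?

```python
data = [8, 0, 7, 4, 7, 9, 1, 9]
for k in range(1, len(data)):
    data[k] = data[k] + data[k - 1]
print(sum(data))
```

192

k=1: data[1] = 0+8 = 8 → [8, 8, 7, 4, 7, 9, 1, 9]
k=2: data[2] = 7+8 = 15 → [8, 8, 15, 4, 7, 9, 1, 9]
k=3: data[3] = 4+15 = 19 → [8, 8, 15, 19, 7, 9, 1, 9]
k=4: data[4] = 7+19 = 26 → [8, 8, 15, 19, 26, 9, 1, 9]
k=5: data[5] = 9+26 = 35 → [8, 8, 15, 19, 26, 35, 1, 9]
k=6: data[6] = 1+35 = 36 → [8, 8, 15, 19, 26, 35, 36, 9]
k=7: data[7] = 9+36 = 45 → [8, 8, 15, 19, 26, 35, 36, 45]
sum = 192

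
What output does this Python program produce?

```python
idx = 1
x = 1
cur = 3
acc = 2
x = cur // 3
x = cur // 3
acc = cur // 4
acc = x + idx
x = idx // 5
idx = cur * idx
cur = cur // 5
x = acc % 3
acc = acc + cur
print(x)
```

2

x = 3//3 = 1
x = 3//3 = 1
acc = 3//4 = 0
acc = 1+1 = 2
x = 1//5 = 0
idx = 3*1 = 3
cur = 3//5 = 0
x = 2%3 = 2
acc = 2+0 = 2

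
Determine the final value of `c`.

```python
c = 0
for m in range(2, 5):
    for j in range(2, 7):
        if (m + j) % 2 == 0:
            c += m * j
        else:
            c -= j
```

m=2,j=2: even sum, c = 0+4 = 4
m=2,j=3: odd sum, c = 4-3 = 1
m=2,j=4: even sum, c = 1+8 = 9
m=2,j=5: odd sum, c = 9-5 = 4
m=2,j=6: even sum, c = 4+12 = 16
m=3,j=2: odd sum, c = 16-2 = 14
m=3,j=3: even sum, c = 14+9 = 23
m=3,j=4: odd sum, c = 23-4 = 19
m=3,j=5: even sum, c = 19+15 = 34
m=3,j=6: odd sum, c = 34-6 = 28
m=4,j=2: even sum, c = 28+8 = 36
m=4,j=3: odd sum, c = 36-3 = 33
m=4,j=4: even sum, c = 33+16 = 49
m=4,j=5: odd sum, c = 49-5 = 44
m=4,j=6: even sum, c = 44+24 = 68

68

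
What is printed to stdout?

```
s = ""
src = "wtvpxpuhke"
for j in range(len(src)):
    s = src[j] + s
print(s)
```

j=0: prepend 'w' → 'w'
j=1: prepend 't' → 'tw'
j=2: prepend 'v' → 'vtw'
j=3: prepend 'p' → 'pvtw'
j=4: prepend 'x' → 'xpvtw'
j=5: prepend 'p' → 'pxpvtw'
j=6: prepend 'u' → 'upxpvtw'
j=7: prepend 'h' → 'hupxpvtw'
j=8: prepend 'k' → 'khupxpvtw'
j=9: prepend 'e' → 'ekhupxpvtw'

ekhupxpvtw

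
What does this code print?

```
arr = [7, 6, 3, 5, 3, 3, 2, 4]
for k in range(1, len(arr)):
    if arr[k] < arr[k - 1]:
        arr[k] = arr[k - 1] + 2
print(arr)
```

k=1: 6<7, arr[1] = 7+2 = 9 → [7, 9, 3, 5, 3, 3, 2, 4]
k=2: 3<9, arr[2] = 9+2 = 11 → [7, 9, 11, 5, 3, 3, 2, 4]
k=3: 5<11, arr[3] = 11+2 = 13 → [7, 9, 11, 13, 3, 3, 2, 4]
k=4: 3<13, arr[4] = 13+2 = 15 → [7, 9, 11, 13, 15, 3, 2, 4]
k=5: 3<15, arr[5] = 15+2 = 17 → [7, 9, 11, 13, 15, 17, 2, 4]
k=6: 2<17, arr[6] = 17+2 = 19 → [7, 9, 11, 13, 15, 17, 19, 4]
k=7: 4<19, arr[7] = 19+2 = 21 → [7, 9, 11, 13, 15, 17, 19, 21]

[7, 9, 11, 13, 15, 17, 19, 21]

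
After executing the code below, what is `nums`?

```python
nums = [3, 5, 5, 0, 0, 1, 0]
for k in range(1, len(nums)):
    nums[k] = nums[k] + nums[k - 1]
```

[3, 8, 13, 13, 13, 14, 14]

k=1: nums[1] = 5+3 = 8 → [3, 8, 5, 0, 0, 1, 0]
k=2: nums[2] = 5+8 = 13 → [3, 8, 13, 0, 0, 1, 0]
k=3: nums[3] = 0+13 = 13 → [3, 8, 13, 13, 0, 1, 0]
k=4: nums[4] = 0+13 = 13 → [3, 8, 13, 13, 13, 1, 0]
k=5: nums[5] = 1+13 = 14 → [3, 8, 13, 13, 13, 14, 0]
k=6: nums[6] = 0+14 = 14 → [3, 8, 13, 13, 13, 14, 14]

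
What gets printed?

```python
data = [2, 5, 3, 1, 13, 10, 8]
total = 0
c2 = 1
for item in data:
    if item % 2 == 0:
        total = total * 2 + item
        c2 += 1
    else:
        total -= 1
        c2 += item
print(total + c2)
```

46

item=2: even, total = 0*2+2 = 2; c2=2
item=5: not even, total = 2-1 = 1; c2=7
item=3: not even, total = 1-1 = 0; c2=10
item=1: not even, total = 0-1 = -1; c2=11
item=13: not even, total = (-1)-1 = -2; c2=24
item=10: even, total = (-2)*2+10 = 6; c2=25
item=8: even, total = 6*2+8 = 20; c2=26
total+c2 = 20+26 = 46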